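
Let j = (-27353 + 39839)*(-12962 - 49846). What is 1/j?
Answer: -1/784220688 ≈ -1.2752e-9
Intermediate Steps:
j = -784220688 (j = 12486*(-62808) = -784220688)
1/j = 1/(-784220688) = -1/784220688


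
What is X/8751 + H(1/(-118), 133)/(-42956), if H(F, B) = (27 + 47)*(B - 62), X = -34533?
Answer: -254896217/62651326 ≈ -4.0685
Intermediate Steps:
H(F, B) = -4588 + 74*B (H(F, B) = 74*(-62 + B) = -4588 + 74*B)
X/8751 + H(1/(-118), 133)/(-42956) = -34533/8751 + (-4588 + 74*133)/(-42956) = -34533*1/8751 + (-4588 + 9842)*(-1/42956) = -11511/2917 + 5254*(-1/42956) = -11511/2917 - 2627/21478 = -254896217/62651326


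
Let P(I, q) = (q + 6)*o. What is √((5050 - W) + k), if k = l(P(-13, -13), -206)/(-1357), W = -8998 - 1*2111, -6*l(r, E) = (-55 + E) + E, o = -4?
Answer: √1071211275762/8142 ≈ 127.12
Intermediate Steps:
P(I, q) = -24 - 4*q (P(I, q) = (q + 6)*(-4) = (6 + q)*(-4) = -24 - 4*q)
l(r, E) = 55/6 - E/3 (l(r, E) = -((-55 + E) + E)/6 = -(-55 + 2*E)/6 = 55/6 - E/3)
W = -11109 (W = -8998 - 2111 = -11109)
k = -467/8142 (k = (55/6 - ⅓*(-206))/(-1357) = (55/6 + 206/3)*(-1/1357) = (467/6)*(-1/1357) = -467/8142 ≈ -0.057357)
√((5050 - W) + k) = √((5050 - 1*(-11109)) - 467/8142) = √((5050 + 11109) - 467/8142) = √(16159 - 467/8142) = √(131566111/8142) = √1071211275762/8142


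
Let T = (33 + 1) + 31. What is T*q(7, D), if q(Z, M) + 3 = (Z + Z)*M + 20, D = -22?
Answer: -18915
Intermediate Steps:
q(Z, M) = 17 + 2*M*Z (q(Z, M) = -3 + ((Z + Z)*M + 20) = -3 + ((2*Z)*M + 20) = -3 + (2*M*Z + 20) = -3 + (20 + 2*M*Z) = 17 + 2*M*Z)
T = 65 (T = 34 + 31 = 65)
T*q(7, D) = 65*(17 + 2*(-22)*7) = 65*(17 - 308) = 65*(-291) = -18915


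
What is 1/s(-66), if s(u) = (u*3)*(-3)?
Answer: 1/594 ≈ 0.0016835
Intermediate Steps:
s(u) = -9*u (s(u) = (3*u)*(-3) = -9*u)
1/s(-66) = 1/(-9*(-66)) = 1/594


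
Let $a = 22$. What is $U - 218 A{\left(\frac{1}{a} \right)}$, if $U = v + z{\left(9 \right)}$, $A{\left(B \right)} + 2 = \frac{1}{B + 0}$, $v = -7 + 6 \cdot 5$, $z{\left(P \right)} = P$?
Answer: $-4328$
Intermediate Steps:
$v = 23$ ($v = -7 + 30 = 23$)
$A{\left(B \right)} = -2 + \frac{1}{B}$ ($A{\left(B \right)} = -2 + \frac{1}{B + 0} = -2 + \frac{1}{B}$)
$U = 32$ ($U = 23 + 9 = 32$)
$U - 218 A{\left(\frac{1}{a} \right)} = 32 - 218 \left(-2 + \frac{1}{\frac{1}{22}}\right) = 32 - 218 \left(-2 + 22\right) = 32 - 4360 = -4328$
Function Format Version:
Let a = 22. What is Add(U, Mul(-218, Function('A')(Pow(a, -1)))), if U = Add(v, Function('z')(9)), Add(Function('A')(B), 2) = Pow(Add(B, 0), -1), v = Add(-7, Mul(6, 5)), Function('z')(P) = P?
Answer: -4328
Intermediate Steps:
v = 23 (v = Add(-7, 30) = 23)
Function('A')(B) = Add(-2, Pow(B, -1)) (Function('A')(B) = Add(-2, Pow(Add(B, 0), -1)) = Add(-2, Pow(B, -1)))
U = 32 (U = Add(23, 9) = 32)
Add(U, Mul(-218, Function('A')(Pow(a, -1)))) = Add(32, Mul(-218, Add(-2, Pow(Pow(22, -1), -1)))) = Add(32, Mul(-218, Add(-2, Pow(Rational(1, 22), -1)))) = Add(32, Mul(-218, Add(-2, 22))) = Add(32, Mul(-218, 20)) = Add(32, -4360) = -4328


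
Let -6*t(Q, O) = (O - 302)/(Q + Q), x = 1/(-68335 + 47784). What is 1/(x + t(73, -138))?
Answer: 4500669/2260391 ≈ 1.9911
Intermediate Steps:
x = -1/20551 (x = 1/(-20551) = -1/20551 ≈ -4.8659e-5)
t(Q, O) = -(-302 + O)/(12*Q) (t(Q, O) = -(O - 302)/(6*(Q + Q)) = -(-302 + O)/(6*(2*Q)) = -(-302 + O)*1/(2*Q)/6 = -(-302 + O)/(12*Q))
1/(x + t(73, -138)) = 1/(-1/20551 + (1/12)*(302 - 1*(-138))/73) = 1/(-1/20551 + (1/12)*(1/73)*(302 + 138)) = 1/(-1/20551 + (1/12)*(1/73)*440) = 1/(-1/20551 + 110/219) = 1/(2260391/4500669) = 4500669/2260391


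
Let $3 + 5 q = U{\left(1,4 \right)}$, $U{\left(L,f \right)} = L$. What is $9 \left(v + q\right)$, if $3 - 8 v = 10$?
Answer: $- \frac{459}{40} \approx -11.475$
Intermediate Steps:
$v = - \frac{7}{8}$ ($v = \frac{3}{8} - \frac{5}{4} = - \frac{7}{8} \approx -0.875$)
$q = - \frac{2}{5}$ ($q = - \frac{3}{5} + \frac{1}{5} \cdot 1 = - \frac{3}{5} + \frac{1}{5} = - \frac{2}{5} \approx -0.4$)
$9 \left(v + q\right) = 9 \left(- \frac{7}{8} - \frac{2}{5}\right) = 9 \left(- \frac{51}{40}\right) = - \frac{459}{40}$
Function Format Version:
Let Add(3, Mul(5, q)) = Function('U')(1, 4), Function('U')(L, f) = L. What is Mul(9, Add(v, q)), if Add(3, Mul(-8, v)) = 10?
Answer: Rational(-459, 40) ≈ -11.475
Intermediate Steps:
v = Rational(-7, 8) (v = Add(Rational(3, 8), Mul(Rational(-1, 8), 10)) = Add(Rational(3, 8), Rational(-5, 4)) = Rational(-7, 8) ≈ -0.87500)
q = Rational(-2, 5) (q = Add(Rational(-3, 5), Mul(Rational(1, 5), 1)) = Add(Rational(-3, 5), Rational(1, 5)) = Rational(-2, 5) ≈ -0.40000)
Mul(9, Add(v, q)) = Mul(9, Add(Rational(-7, 8), Rational(-2, 5))) = Mul(9, Rational(-51, 40)) = Rational(-459, 40)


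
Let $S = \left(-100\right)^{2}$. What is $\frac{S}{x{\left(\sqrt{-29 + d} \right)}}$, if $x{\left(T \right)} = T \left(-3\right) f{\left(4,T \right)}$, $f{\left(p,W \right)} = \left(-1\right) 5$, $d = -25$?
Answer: $- \frac{1000 i \sqrt{6}}{27} \approx - 90.722 i$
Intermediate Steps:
$f{\left(p,W \right)} = -5$
$S = 10000$
$x{\left(T \right)} = 15 T$ ($x{\left(T \right)} = T \left(-3\right) \left(-5\right) = - 3 T \left(-5\right) = 15 T$)
$\frac{S}{x{\left(\sqrt{-29 + d} \right)}} = \frac{10000}{15 \sqrt{-29 - 25}} = \frac{10000}{15 \sqrt{-54}} = \frac{10000}{15 \cdot 3 i \sqrt{6}} = \frac{10000}{45 i \sqrt{6}} = 10000 \left(- \frac{i \sqrt{6}}{270}\right) = - \frac{1000 i \sqrt{6}}{27}$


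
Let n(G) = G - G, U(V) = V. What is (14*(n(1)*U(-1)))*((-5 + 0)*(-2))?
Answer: 0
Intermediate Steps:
n(G) = 0
(14*(n(1)*U(-1)))*((-5 + 0)*(-2)) = (14*(0*(-1)))*((-5 + 0)*(-2)) = (14*0)*(-5*(-2)) = 0*10 = 0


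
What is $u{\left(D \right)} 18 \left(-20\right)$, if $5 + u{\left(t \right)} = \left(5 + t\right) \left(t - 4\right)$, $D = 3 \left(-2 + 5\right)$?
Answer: $-23400$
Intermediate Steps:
$D = 9$ ($D = 3 \cdot 3 = 9$)
$u{\left(t \right)} = -5 + \left(-4 + t\right) \left(5 + t\right)$ ($u{\left(t \right)} = -5 + \left(5 + t\right) \left(t - 4\right) = -5 + \left(5 + t\right) \left(-4 + t\right) = -5 + \left(-4 + t\right) \left(5 + t\right)$)
$u{\left(D \right)} 18 \left(-20\right) = \left(-25 + 9 + 9^{2}\right) 18 \left(-20\right) = \left(-25 + 9 + 81\right) 18 \left(-20\right) = 65 \cdot 18 \left(-20\right) = 1170 \left(-20\right) = -23400$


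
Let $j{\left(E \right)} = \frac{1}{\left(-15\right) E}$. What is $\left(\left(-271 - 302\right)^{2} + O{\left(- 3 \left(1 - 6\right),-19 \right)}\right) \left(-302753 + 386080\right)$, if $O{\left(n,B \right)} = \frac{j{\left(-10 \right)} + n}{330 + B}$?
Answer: $\frac{1276282170266027}{46650} \approx 2.7359 \cdot 10^{10}$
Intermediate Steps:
$j{\left(E \right)} = - \frac{1}{15 E}$
$O{\left(n,B \right)} = \frac{\frac{1}{150} + n}{330 + B}$ ($O{\left(n,B \right)} = \frac{- \frac{1}{15 \left(-10\right)} + n}{330 + B} = \frac{\left(- \frac{1}{15}\right) \left(- \frac{1}{10}\right) + n}{330 + B} = \frac{\frac{1}{150} + n}{330 + B}$)
$\left(\left(-271 - 302\right)^{2} + O{\left(- 3 \left(1 - 6\right),-19 \right)}\right) \left(-302753 + 386080\right) = \left(\left(-271 - 302\right)^{2} + \frac{\frac{1}{150} - 3 \left(1 - 6\right)}{330 - 19}\right) \left(-302753 + 386080\right) = \left(\left(-573\right)^{2} + \frac{\frac{1}{150} - -15}{311}\right) 83327 = \left(328329 + \frac{\frac{1}{150} + 15}{311}\right) 83327 = \left(328329 + \frac{1}{311} \cdot \frac{2251}{150}\right) 83327 = \left(328329 + \frac{2251}{46650}\right) 83327 = \frac{15316550101}{46650} \cdot 83327 = \frac{1276282170266027}{46650}$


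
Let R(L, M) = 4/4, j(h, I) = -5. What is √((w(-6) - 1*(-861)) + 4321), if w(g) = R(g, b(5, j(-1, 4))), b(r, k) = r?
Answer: √5183 ≈ 71.993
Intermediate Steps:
R(L, M) = 1 (R(L, M) = 4*(¼) = 1)
w(g) = 1
√((w(-6) - 1*(-861)) + 4321) = √((1 - 1*(-861)) + 4321) = √((1 + 861) + 4321) = √(862 + 4321) = √5183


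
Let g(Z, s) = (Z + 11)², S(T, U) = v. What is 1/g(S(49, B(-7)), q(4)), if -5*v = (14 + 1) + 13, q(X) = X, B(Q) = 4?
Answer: 25/729 ≈ 0.034294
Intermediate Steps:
v = -28/5 (v = -((14 + 1) + 13)/5 = -(15 + 13)/5 = -⅕*28 = -28/5 ≈ -5.6000)
S(T, U) = -28/5
g(Z, s) = (11 + Z)²
1/g(S(49, B(-7)), q(4)) = 1/((11 - 28/5)²) = 1/((27/5)²) = 1/(729/25) = 25/729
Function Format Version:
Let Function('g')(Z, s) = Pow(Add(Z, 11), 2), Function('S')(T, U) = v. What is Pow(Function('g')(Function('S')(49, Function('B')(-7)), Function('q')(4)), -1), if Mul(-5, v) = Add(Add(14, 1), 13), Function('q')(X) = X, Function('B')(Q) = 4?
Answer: Rational(25, 729) ≈ 0.034294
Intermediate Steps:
v = Rational(-28, 5) (v = Mul(Rational(-1, 5), Add(Add(14, 1), 13)) = Mul(Rational(-1, 5), Add(15, 13)) = Mul(Rational(-1, 5), 28) = Rational(-28, 5) ≈ -5.6000)
Function('S')(T, U) = Rational(-28, 5)
Function('g')(Z, s) = Pow(Add(11, Z), 2)
Pow(Function('g')(Function('S')(49, Function('B')(-7)), Function('q')(4)), -1) = Pow(Pow(Add(11, Rational(-28, 5)), 2), -1) = Pow(Pow(Rational(27, 5), 2), -1) = Pow(Rational(729, 25), -1) = Rational(25, 729)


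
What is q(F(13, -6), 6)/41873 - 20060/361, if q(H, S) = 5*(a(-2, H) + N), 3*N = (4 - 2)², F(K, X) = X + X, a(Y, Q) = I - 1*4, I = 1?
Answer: -2519926165/45348459 ≈ -55.568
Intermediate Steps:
a(Y, Q) = -3 (a(Y, Q) = 1 - 1*4 = 1 - 4 = -3)
F(K, X) = 2*X
N = 4/3 (N = (4 - 2)²/3 = (⅓)*2² = (⅓)*4 = 4/3 ≈ 1.3333)
q(H, S) = -25/3 (q(H, S) = 5*(-3 + 4/3) = 5*(-5/3) = -25/3)
q(F(13, -6), 6)/41873 - 20060/361 = -25/3/41873 - 20060/361 = -25/3*1/41873 - 20060*1/361 = -25/125619 - 20060/361 = -2519926165/45348459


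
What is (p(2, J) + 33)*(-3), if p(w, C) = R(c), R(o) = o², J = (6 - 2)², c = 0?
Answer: -99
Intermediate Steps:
J = 16 (J = 4² = 16)
p(w, C) = 0 (p(w, C) = 0² = 0)
(p(2, J) + 33)*(-3) = (0 + 33)*(-3) = 33*(-3) = -99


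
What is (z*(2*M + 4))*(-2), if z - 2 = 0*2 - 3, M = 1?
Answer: 12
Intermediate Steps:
z = -1 (z = 2 + (0*2 - 3) = 2 + (0 - 3) = 2 - 3 = -1)
(z*(2*M + 4))*(-2) = -(2*1 + 4)*(-2) = -(2 + 4)*(-2) = -1*6*(-2) = -6*(-2) = 12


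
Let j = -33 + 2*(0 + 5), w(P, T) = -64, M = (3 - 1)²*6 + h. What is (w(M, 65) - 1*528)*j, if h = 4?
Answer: 13616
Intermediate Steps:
M = 28 (M = (3 - 1)²*6 + 4 = 2²*6 + 4 = 4*6 + 4 = 24 + 4 = 28)
j = -23 (j = -33 + 2*5 = -33 + 10 = -23)
(w(M, 65) - 1*528)*j = (-64 - 1*528)*(-23) = (-64 - 528)*(-23) = -592*(-23) = 13616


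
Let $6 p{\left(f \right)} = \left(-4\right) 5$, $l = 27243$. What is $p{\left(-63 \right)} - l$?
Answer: $- \frac{81739}{3} \approx -27246.0$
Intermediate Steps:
$p{\left(f \right)} = - \frac{10}{3}$ ($p{\left(f \right)} = \frac{\left(-4\right) 5}{6} = \frac{1}{6} \left(-20\right) = - \frac{10}{3}$)
$p{\left(-63 \right)} - l = - \frac{10}{3} - 27243 = - \frac{81739}{3}$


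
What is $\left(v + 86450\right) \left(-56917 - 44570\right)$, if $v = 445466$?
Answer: $-53982559092$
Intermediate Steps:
$\left(v + 86450\right) \left(-56917 - 44570\right) = \left(445466 + 86450\right) \left(-56917 - 44570\right) = 531916 \left(-101487\right) = -53982559092$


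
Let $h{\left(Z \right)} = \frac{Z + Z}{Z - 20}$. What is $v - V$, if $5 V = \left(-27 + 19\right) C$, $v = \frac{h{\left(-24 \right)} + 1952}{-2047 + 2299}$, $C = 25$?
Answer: $\frac{33091}{693} \approx 47.75$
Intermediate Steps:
$h{\left(Z \right)} = \frac{2 Z}{-20 + Z}$
$v = \frac{5371}{693}$ ($v = \frac{2 \left(-24\right) \frac{1}{-20 - 24} + 1952}{-2047 + 2299} = \frac{2 \left(-24\right) \frac{1}{-44} + 1952}{252} = \left(2 \left(-24\right) \left(- \frac{1}{44}\right) + 1952\right) \frac{1}{252} = \left(\frac{12}{11} + 1952\right) \frac{1}{252} = \frac{21484}{11} \cdot \frac{1}{252} = \frac{5371}{693} \approx 7.7504$)
$V = -40$ ($V = \frac{\left(-27 + 19\right) 25}{5} = \frac{\left(-8\right) 25}{5} = \frac{1}{5} \left(-200\right) = -40$)
$v - V = \frac{5371}{693} - -40 = \frac{5371}{693} + 40 = \frac{33091}{693}$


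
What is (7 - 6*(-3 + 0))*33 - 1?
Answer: 824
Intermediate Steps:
(7 - 6*(-3 + 0))*33 - 1 = (7 - 6*(-3))*33 - 1 = (7 + 18)*33 - 1 = 25*33 - 1 = 825 - 1 = 824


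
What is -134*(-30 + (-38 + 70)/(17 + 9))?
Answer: 50116/13 ≈ 3855.1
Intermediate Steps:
-134*(-30 + (-38 + 70)/(17 + 9)) = -134*(-30 + 32/26) = -134*(-30 + 32*(1/26)) = -134*(-30 + 16/13) = -134*(-374/13) = 50116/13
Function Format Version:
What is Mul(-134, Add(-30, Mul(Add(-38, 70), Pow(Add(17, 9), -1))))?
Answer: Rational(50116, 13) ≈ 3855.1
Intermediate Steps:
Mul(-134, Add(-30, Mul(Add(-38, 70), Pow(Add(17, 9), -1)))) = Mul(-134, Add(-30, Mul(32, Pow(26, -1)))) = Mul(-134, Add(-30, Mul(32, Rational(1, 26)))) = Mul(-134, Add(-30, Rational(16, 13))) = Mul(-134, Rational(-374, 13)) = Rational(50116, 13)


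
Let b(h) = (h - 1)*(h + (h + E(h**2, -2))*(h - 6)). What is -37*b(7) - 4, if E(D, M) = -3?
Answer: -2446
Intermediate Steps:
b(h) = (-1 + h)*(h + (-6 + h)*(-3 + h)) (b(h) = (h - 1)*(h + (h - 3)*(h - 6)) = (-1 + h)*(h + (-3 + h)*(-6 + h)) = (-1 + h)*(h + (-6 + h)*(-3 + h)))
-37*b(7) - 4 = -37*(-18 + 7**3 - 9*7**2 + 26*7) - 4 = -37*(-18 + 343 - 9*49 + 182) - 4 = -37*(-18 + 343 - 441 + 182) - 4 = -37*66 - 4 = -2442 - 4 = -2446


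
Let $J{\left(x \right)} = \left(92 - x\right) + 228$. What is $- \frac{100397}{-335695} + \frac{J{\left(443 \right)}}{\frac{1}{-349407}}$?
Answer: $\frac{14427184592792}{335695} \approx 4.2977 \cdot 10^{7}$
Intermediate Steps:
$J{\left(x \right)} = 320 - x$
$- \frac{100397}{-335695} + \frac{J{\left(443 \right)}}{\frac{1}{-349407}} = - \frac{100397}{-335695} + \frac{320 - 443}{\frac{1}{-349407}} = \left(-100397\right) \left(- \frac{1}{335695}\right) + \frac{320 - 443}{- \frac{1}{349407}} = \frac{100397}{335695} - -42977061 = \frac{100397}{335695} + 42977061 = \frac{14427184592792}{335695}$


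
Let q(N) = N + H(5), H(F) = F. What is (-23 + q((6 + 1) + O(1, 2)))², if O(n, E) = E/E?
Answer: 100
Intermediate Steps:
O(n, E) = 1
q(N) = 5 + N (q(N) = N + 5 = 5 + N)
(-23 + q((6 + 1) + O(1, 2)))² = (-23 + (5 + ((6 + 1) + 1)))² = (-23 + (5 + (7 + 1)))² = (-23 + (5 + 8))² = (-23 + 13)² = (-10)² = 100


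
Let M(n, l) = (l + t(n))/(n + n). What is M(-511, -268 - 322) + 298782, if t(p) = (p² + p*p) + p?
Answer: 304834063/1022 ≈ 2.9827e+5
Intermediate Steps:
t(p) = p + 2*p² (t(p) = (p² + p²) + p = 2*p² + p = p + 2*p²)
M(n, l) = (l + n*(1 + 2*n))/(2*n) (M(n, l) = (l + n*(1 + 2*n))/(n + n) = (l + n*(1 + 2*n))/((2*n)) = (l + n*(1 + 2*n))*(1/(2*n)) = (l + n*(1 + 2*n))/(2*n))
M(-511, -268 - 322) + 298782 = (½ - 511 + (½)*(-268 - 322)/(-511)) + 298782 = (½ - 511 + (½)*(-590)*(-1/511)) + 298782 = (½ - 511 + 295/511) + 298782 = -521141/1022 + 298782 = 304834063/1022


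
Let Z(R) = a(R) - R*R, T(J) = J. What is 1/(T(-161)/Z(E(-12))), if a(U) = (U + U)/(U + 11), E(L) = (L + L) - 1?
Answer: 4350/1127 ≈ 3.8598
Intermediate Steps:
E(L) = -1 + 2*L (E(L) = 2*L - 1 = -1 + 2*L)
a(U) = 2*U/(11 + U) (a(U) = (2*U)/(11 + U) = 2*U/(11 + U))
Z(R) = -R² + 2*R/(11 + R) (Z(R) = 2*R/(11 + R) - R*R = 2*R/(11 + R) - R² = -R² + 2*R/(11 + R))
1/(T(-161)/Z(E(-12))) = 1/(-161*(11 + (-1 + 2*(-12)))/((-1 + 2*(-12))*(2 - (-1 + 2*(-12))*(11 + (-1 + 2*(-12)))))) = 1/(-161*(11 + (-1 - 24))/((-1 - 24)*(2 - (-1 - 24)*(11 + (-1 - 24))))) = 1/(-161*(-(11 - 25)/(25*(2 - 1*(-25)*(11 - 25))))) = 1/(-161*14/(25*(2 - 1*(-25)*(-14)))) = 1/(-161*14/(25*(2 - 350))) = 1/(-161/((-25*(-1/14)*(-348)))) = 1/(-161/(-4350/7)) = 1/(-161*(-7/4350)) = 1/(1127/4350) = 4350/1127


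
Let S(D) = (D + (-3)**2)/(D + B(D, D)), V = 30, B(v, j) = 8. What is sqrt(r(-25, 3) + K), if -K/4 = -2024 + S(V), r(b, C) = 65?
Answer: sqrt(2944639)/19 ≈ 90.316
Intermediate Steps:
S(D) = (9 + D)/(8 + D) (S(D) = (D + (-3)**2)/(D + 8) = (D + 9)/(8 + D) = (9 + D)/(8 + D))
K = 153746/19 (K = -4*(-2024 + (9 + 30)/(8 + 30)) = -4*(-2024 + 39/38) = -4*(-76873/38) = 153746/19 ≈ 8091.9)
sqrt(r(-25, 3) + K) = sqrt(65 + 153746/19) = sqrt(154981/19) = sqrt(2944639)/19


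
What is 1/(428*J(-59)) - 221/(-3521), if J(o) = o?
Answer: 5577171/88912292 ≈ 0.062727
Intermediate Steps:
1/(428*J(-59)) - 221/(-3521) = 1/(428*(-59)) - 221/(-3521) = (1/428)*(-1/59) - 221*(-1/3521) = -1/25252 + 221/3521 = 5577171/88912292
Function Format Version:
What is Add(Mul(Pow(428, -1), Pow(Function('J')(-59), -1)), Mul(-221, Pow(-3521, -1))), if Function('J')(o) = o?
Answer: Rational(5577171, 88912292) ≈ 0.062727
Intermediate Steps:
Add(Mul(Pow(428, -1), Pow(Function('J')(-59), -1)), Mul(-221, Pow(-3521, -1))) = Add(Mul(Pow(428, -1), Pow(-59, -1)), Mul(-221, Pow(-3521, -1))) = Add(Mul(Rational(1, 428), Rational(-1, 59)), Mul(-221, Rational(-1, 3521))) = Add(Rational(-1, 25252), Rational(221, 3521)) = Rational(5577171, 88912292)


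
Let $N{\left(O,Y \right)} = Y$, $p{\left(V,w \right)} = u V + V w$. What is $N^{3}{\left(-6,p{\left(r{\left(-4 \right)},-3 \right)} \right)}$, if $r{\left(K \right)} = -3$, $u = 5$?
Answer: $-216$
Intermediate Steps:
$p{\left(V,w \right)} = 5 V + V w$
$N^{3}{\left(-6,p{\left(r{\left(-4 \right)},-3 \right)} \right)} = \left(- 3 \left(5 - 3\right)\right)^{3} = \left(\left(-3\right) 2\right)^{3} = \left(-6\right)^{3} = -216$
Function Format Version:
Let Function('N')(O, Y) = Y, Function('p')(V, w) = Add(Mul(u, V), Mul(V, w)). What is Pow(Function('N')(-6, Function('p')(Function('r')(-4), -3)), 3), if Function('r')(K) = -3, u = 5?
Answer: -216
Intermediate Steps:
Function('p')(V, w) = Add(Mul(5, V), Mul(V, w))
Pow(Function('N')(-6, Function('p')(Function('r')(-4), -3)), 3) = Pow(Mul(-3, Add(5, -3)), 3) = Pow(Mul(-3, 2), 3) = Pow(-6, 3) = -216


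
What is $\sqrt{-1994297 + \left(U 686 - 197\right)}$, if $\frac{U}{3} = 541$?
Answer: $2 i \sqrt{220279} \approx 938.68 i$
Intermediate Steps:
$U = 1623$ ($U = 3 \cdot 541 = 1623$)
$\sqrt{-1994297 + \left(U 686 - 197\right)} = \sqrt{-1994297 + \left(1623 \cdot 686 - 197\right)} = \sqrt{-1994297 + \left(1113378 - 197\right)} = \sqrt{-1994297 + 1113181} = \sqrt{-881116} = 2 i \sqrt{220279}$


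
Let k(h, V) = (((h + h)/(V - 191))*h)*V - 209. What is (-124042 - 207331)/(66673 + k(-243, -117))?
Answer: -51031442/17144189 ≈ -2.9766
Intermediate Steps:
k(h, V) = -209 + 2*V*h²/(-191 + V) (k(h, V) = (((2*h)/(-191 + V))*h)*V - 209 = ((2*h/(-191 + V))*h)*V - 209 = (2*h²/(-191 + V))*V - 209 = 2*V*h²/(-191 + V) - 209 = -209 + 2*V*h²/(-191 + V))
(-124042 - 207331)/(66673 + k(-243, -117)) = (-124042 - 207331)/(66673 + (39919 - 209*(-117) + 2*(-117)*(-243)²)/(-191 - 117)) = -331373/(66673 + (39919 + 24453 + 2*(-117)*59049)/(-308)) = -331373/(66673 - (39919 + 24453 - 13817466)/308) = -331373/(66673 - 1/308*(-13753094)) = -331373/(66673 + 6876547/154) = -331373/17144189/154 = -331373*154/17144189 = -51031442/17144189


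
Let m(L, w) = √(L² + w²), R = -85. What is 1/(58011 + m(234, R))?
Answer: 58011/3365214140 - √61981/3365214140 ≈ 1.7164e-5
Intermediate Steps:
1/(58011 + m(234, R)) = 1/(58011 + √(234² + (-85)²)) = 1/(58011 + √(54756 + 7225)) = 1/(58011 + √61981)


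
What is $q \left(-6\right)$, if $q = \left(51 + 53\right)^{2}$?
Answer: $-64896$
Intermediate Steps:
$q = 10816$ ($q = 104^{2} = 10816$)
$q \left(-6\right) = 10816 \left(-6\right) = -64896$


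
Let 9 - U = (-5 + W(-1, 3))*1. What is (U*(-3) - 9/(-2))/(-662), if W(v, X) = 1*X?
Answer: 57/1324 ≈ 0.043051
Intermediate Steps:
W(v, X) = X
U = 11 (U = 9 - (-5 + 3) = 9 - (-2) = 9 - 1*(-2) = 9 + 2 = 11)
(U*(-3) - 9/(-2))/(-662) = (11*(-3) - 9/(-2))/(-662) = (-33 - 9*(-½))*(-1/662) = (-33 + 9/2)*(-1/662) = -57/2*(-1/662) = 57/1324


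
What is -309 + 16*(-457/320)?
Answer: -6637/20 ≈ -331.85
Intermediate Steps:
-309 + 16*(-457/320) = -309 - 457/20 = -6637/20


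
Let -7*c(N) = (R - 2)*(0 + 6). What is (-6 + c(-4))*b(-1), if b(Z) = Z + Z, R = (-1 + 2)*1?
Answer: 72/7 ≈ 10.286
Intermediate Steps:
R = 1 (R = 1*1 = 1)
b(Z) = 2*Z
c(N) = 6/7 (c(N) = -(1 - 2)*(0 + 6)/7 = -(-1)*6/7 = -⅐*(-6) = 6/7)
(-6 + c(-4))*b(-1) = (-6 + 6/7)*(2*(-1)) = -36/7*(-2) = 72/7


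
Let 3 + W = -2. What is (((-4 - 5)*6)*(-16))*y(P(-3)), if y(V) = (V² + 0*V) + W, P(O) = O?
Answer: 3456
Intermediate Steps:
W = -5 (W = -3 - 2 = -5)
y(V) = -5 + V² (y(V) = (V² + 0*V) - 5 = (V² + 0) - 5 = V² - 5 = -5 + V²)
(((-4 - 5)*6)*(-16))*y(P(-3)) = (((-4 - 5)*6)*(-16))*(-5 + (-3)²) = (-9*6*(-16))*(-5 + 9) = -54*(-16)*4 = 864*4 = 3456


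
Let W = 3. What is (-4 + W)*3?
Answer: -3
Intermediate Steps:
(-4 + W)*3 = (-4 + 3)*3 = -1*3 = -3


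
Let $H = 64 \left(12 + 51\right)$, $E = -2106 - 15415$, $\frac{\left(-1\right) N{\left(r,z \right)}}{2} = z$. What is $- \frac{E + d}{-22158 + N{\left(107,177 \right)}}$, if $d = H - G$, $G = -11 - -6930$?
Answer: $- \frac{2551}{2814} \approx -0.90654$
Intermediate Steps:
$N{\left(r,z \right)} = - 2 z$
$E = -17521$ ($E = -2106 - 15415 = -17521$)
$H = 4032$ ($H = 64 \cdot 63 = 4032$)
$G = 6919$ ($G = -11 + 6930 = 6919$)
$d = -2887$ ($d = 4032 - 6919 = -2887$)
$- \frac{E + d}{-22158 + N{\left(107,177 \right)}} = - \frac{-17521 - 2887}{-22158 - 354} = - \frac{-20408}{-22158 - 354} = - \frac{-20408}{-22512} = - \frac{\left(-20408\right) \left(-1\right)}{22512} = \left(-1\right) \frac{2551}{2814} = - \frac{2551}{2814}$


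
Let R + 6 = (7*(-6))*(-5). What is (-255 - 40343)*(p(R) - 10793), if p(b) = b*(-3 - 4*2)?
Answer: 529276126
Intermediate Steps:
R = 204 (R = -6 + (7*(-6))*(-5) = -6 - 42*(-5) = -6 + 210 = 204)
p(b) = -11*b (p(b) = b*(-3 - 8) = b*(-11) = -11*b)
(-255 - 40343)*(p(R) - 10793) = (-255 - 40343)*(-11*204 - 10793) = -40598*(-2244 - 10793) = -40598*(-13037) = 529276126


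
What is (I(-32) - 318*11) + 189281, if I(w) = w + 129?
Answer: 185880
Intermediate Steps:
I(w) = 129 + w
(I(-32) - 318*11) + 189281 = ((129 - 32) - 318*11) + 189281 = (97 - 3498) + 189281 = -3401 + 189281 = 185880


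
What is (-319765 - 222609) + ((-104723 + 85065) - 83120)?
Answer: -645152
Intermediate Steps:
(-319765 - 222609) + ((-104723 + 85065) - 83120) = -542374 + (-19658 - 83120) = -542374 - 102778 = -645152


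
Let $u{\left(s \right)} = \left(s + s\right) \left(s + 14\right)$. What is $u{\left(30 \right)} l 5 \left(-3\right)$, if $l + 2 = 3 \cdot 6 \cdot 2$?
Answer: $-1346400$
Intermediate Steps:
$u{\left(s \right)} = 2 s \left(14 + s\right)$
$l = 34$ ($l = -2 + 3 \cdot 6 \cdot 2 = -2 + 18 \cdot 2 = -2 + 36 = 34$)
$u{\left(30 \right)} l 5 \left(-3\right) = 2 \cdot 30 \left(14 + 30\right) 34 \cdot 5 \left(-3\right) = 2 \cdot 30 \cdot 44 \cdot 170 \left(-3\right) = 2640 \left(-510\right) = -1346400$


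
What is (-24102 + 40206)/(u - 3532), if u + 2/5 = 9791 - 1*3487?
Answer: 40260/6929 ≈ 5.8104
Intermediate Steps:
u = 31518/5 (u = -⅖ + (9791 - 1*3487) = -⅖ + (9791 - 3487) = -⅖ + 6304 = 31518/5 ≈ 6303.6)
(-24102 + 40206)/(u - 3532) = (-24102 + 40206)/(31518/5 - 3532) = 16104/(13858/5) = 16104*(5/13858) = 40260/6929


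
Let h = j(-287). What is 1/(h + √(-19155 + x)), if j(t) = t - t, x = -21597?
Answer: -I*√283/3396 ≈ -0.0049537*I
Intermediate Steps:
j(t) = 0
h = 0
1/(h + √(-19155 + x)) = 1/(0 + √(-19155 - 21597)) = 1/(0 + √(-40752)) = 1/(0 + 12*I*√283) = 1/(12*I*√283) = -I*√283/3396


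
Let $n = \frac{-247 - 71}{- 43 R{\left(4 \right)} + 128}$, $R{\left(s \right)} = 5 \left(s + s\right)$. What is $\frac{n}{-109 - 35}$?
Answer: $- \frac{53}{38208} \approx -0.0013871$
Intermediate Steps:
$R{\left(s \right)} = 10 s$ ($R{\left(s \right)} = 5 \cdot 2 s = 10 s$)
$n = \frac{159}{796}$ ($n = \frac{-247 - 71}{- 43 \cdot 10 \cdot 4 + 128} = - \frac{318}{\left(-43\right) 40 + 128} = - \frac{318}{-1720 + 128} = - \frac{318}{-1592} = \left(-318\right) \left(- \frac{1}{1592}\right) = \frac{159}{796} \approx 0.19975$)
$\frac{n}{-109 - 35} = \frac{1}{-109 - 35} \cdot \frac{159}{796} = \frac{1}{-144} \cdot \frac{159}{796} = \left(- \frac{1}{144}\right) \frac{159}{796} = - \frac{53}{38208}$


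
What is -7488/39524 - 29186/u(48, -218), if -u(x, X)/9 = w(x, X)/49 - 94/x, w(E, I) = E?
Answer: -113054115488/34119093 ≈ -3313.5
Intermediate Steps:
u(x, X) = 846/x - 9*x/49 (u(x, X) = -9*(x/49 - 94/x) = -9*(-94/x + x/49) = 846/x - 9*x/49)
-7488/39524 - 29186/u(48, -218) = -7488/39524 - 29186/(846/48 - 9/49*48) = -7488*1/39524 - 29186/(846*(1/48) - 432/49) = -1872/9881 - 29186/(141/8 - 432/49) = -1872/9881 - 29186/3453/392 = -1872/9881 - 29186*392/3453 = -1872/9881 - 11440912/3453 = -113054115488/34119093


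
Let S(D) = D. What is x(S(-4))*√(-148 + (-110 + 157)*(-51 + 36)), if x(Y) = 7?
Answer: 7*I*√853 ≈ 204.44*I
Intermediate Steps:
x(S(-4))*√(-148 + (-110 + 157)*(-51 + 36)) = 7*√(-148 + (-110 + 157)*(-51 + 36)) = 7*√(-148 + 47*(-15)) = 7*√(-148 - 705) = 7*√(-853) = 7*(I*√853) = 7*I*√853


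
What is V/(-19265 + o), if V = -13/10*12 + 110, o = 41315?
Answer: 236/55125 ≈ 0.0042812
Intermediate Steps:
V = 472/5 (V = -13*⅒*12 + 110 = -13/10*12 + 110 = -78/5 + 110 = 472/5 ≈ 94.400)
V/(-19265 + o) = 472/(5*(-19265 + 41315)) = (472/5)/22050 = (472/5)*(1/22050) = 236/55125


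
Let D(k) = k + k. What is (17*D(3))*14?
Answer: 1428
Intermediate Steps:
D(k) = 2*k
(17*D(3))*14 = (17*(2*3))*14 = (17*6)*14 = 102*14 = 1428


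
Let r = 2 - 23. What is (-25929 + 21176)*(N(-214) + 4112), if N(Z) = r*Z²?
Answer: 4551491812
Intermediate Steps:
r = -21
N(Z) = -21*Z²
(-25929 + 21176)*(N(-214) + 4112) = (-25929 + 21176)*(-21*(-214)² + 4112) = -4753*(-21*45796 + 4112) = -4753*(-961716 + 4112) = -4753*(-957604) = 4551491812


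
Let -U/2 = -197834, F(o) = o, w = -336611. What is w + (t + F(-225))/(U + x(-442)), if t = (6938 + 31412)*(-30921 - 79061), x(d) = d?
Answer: -137255229011/395226 ≈ -3.4728e+5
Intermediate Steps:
U = 395668 (U = -2*(-197834) = 395668)
t = -4217809700 (t = 38350*(-109982) = -4217809700)
w + (t + F(-225))/(U + x(-442)) = -336611 + (-4217809700 - 225)/(395668 - 442) = -336611 - 4217809925/395226 = -137255229011/395226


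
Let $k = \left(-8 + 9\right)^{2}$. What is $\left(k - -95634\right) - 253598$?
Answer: $-157963$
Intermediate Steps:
$k = 1$ ($k = 1^{2} = 1$)
$\left(k - -95634\right) - 253598 = \left(1 - -95634\right) - 253598 = \left(1 + 95634\right) - 253598 = 95635 - 253598 = -157963$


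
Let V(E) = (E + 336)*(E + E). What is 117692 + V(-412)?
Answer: 180316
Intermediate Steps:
V(E) = 2*E*(336 + E) (V(E) = (336 + E)*(2*E) = 2*E*(336 + E))
117692 + V(-412) = 117692 + 2*(-412)*(336 - 412) = 117692 + 2*(-412)*(-76) = 117692 + 62624 = 180316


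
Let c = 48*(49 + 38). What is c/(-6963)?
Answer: -1392/2321 ≈ -0.59974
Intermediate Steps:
c = 4176 (c = 48*87 = 4176)
c/(-6963) = 4176/(-6963) = 4176*(-1/6963) = -1392/2321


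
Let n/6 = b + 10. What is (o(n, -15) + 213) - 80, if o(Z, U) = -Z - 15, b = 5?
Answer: 28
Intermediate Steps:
n = 90 (n = 6*(5 + 10) = 6*15 = 90)
o(Z, U) = -15 - Z
(o(n, -15) + 213) - 80 = ((-15 - 1*90) + 213) - 80 = ((-15 - 90) + 213) - 80 = (-105 + 213) - 80 = 108 - 80 = 28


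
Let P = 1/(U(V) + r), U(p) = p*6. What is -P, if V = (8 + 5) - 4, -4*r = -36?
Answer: -1/63 ≈ -0.015873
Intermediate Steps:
r = 9 (r = -¼*(-36) = 9)
V = 9 (V = 13 - 4 = 9)
U(p) = 6*p
P = 1/63 (P = 1/(6*9 + 9) = 1/(54 + 9) = 1/63 ≈ 0.015873)
-P = -1*1/63 = -1/63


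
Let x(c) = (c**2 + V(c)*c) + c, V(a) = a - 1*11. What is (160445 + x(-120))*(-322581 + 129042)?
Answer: -36858534855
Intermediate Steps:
V(a) = -11 + a (V(a) = a - 11 = -11 + a)
x(c) = c + c**2 + c*(-11 + c) (x(c) = (c**2 + (-11 + c)*c) + c = (c**2 + c*(-11 + c)) + c = c + c**2 + c*(-11 + c))
(160445 + x(-120))*(-322581 + 129042) = (160445 + 2*(-120)*(-5 - 120))*(-322581 + 129042) = (160445 + 2*(-120)*(-125))*(-193539) = (160445 + 30000)*(-193539) = 190445*(-193539) = -36858534855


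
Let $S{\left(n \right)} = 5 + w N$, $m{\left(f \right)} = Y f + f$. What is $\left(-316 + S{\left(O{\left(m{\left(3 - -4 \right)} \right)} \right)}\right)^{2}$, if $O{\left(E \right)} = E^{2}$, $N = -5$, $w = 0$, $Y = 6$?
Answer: $96721$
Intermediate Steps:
$m{\left(f \right)} = 7 f$ ($m{\left(f \right)} = 6 f + f = 7 f$)
$S{\left(n \right)} = 5$ ($S{\left(n \right)} = 5 + 0 \left(-5\right) = 5 + 0 = 5$)
$\left(-316 + S{\left(O{\left(m{\left(3 - -4 \right)} \right)} \right)}\right)^{2} = \left(-316 + 5\right)^{2} = \left(-311\right)^{2} = 96721$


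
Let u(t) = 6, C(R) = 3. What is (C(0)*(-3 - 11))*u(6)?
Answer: -252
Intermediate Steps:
(C(0)*(-3 - 11))*u(6) = (3*(-3 - 11))*6 = (3*(-14))*6 = -42*6 = -252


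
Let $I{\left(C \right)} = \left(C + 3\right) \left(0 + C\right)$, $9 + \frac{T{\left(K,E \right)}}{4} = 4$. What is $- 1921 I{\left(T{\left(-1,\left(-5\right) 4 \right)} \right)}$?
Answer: $-653140$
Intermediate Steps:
$T{\left(K,E \right)} = -20$ ($T{\left(K,E \right)} = -36 + 4 \cdot 4 = -36 + 16 = -20$)
$I{\left(C \right)} = C \left(3 + C\right)$ ($I{\left(C \right)} = \left(3 + C\right) C = C \left(3 + C\right)$)
$- 1921 I{\left(T{\left(-1,\left(-5\right) 4 \right)} \right)} = - 1921 \left(- 20 \left(3 - 20\right)\right) = - 1921 \left(\left(-20\right) \left(-17\right)\right) = \left(-1921\right) 340 = -653140$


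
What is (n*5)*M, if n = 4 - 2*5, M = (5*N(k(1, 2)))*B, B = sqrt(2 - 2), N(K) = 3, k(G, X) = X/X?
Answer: 0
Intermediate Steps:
k(G, X) = 1
B = 0 (B = sqrt(0) = 0)
M = 0 (M = (5*3)*0 = 15*0 = 0)
n = -6 (n = 4 - 10 = -6)
(n*5)*M = -6*5*0 = -30*0 = 0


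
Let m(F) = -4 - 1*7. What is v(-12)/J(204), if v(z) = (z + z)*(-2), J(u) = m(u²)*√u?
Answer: -8*√51/187 ≈ -0.30552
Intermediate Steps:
m(F) = -11 (m(F) = -4 - 7 = -11)
J(u) = -11*√u
v(z) = -4*z (v(z) = (2*z)*(-2) = -4*z)
v(-12)/J(204) = (-4*(-12))/((-22*√51)) = 48/((-22*√51)) = 48*(-√51/1122) = -8*√51/187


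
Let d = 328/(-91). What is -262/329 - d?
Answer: 12010/4277 ≈ 2.8080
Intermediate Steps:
d = -328/91 (d = 328*(-1/91) = -328/91 ≈ -3.6044)
-262/329 - d = -262/329 - 1*(-328/91) = -262*1/329 + 328/91 = -262/329 + 328/91 = 12010/4277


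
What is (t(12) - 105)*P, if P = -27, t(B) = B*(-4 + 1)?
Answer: 3807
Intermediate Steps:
t(B) = -3*B (t(B) = B*(-3) = -3*B)
(t(12) - 105)*P = (-3*12 - 105)*(-27) = (-36 - 105)*(-27) = -141*(-27) = 3807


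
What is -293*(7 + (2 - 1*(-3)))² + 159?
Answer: -42033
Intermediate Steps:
-293*(7 + (2 - 1*(-3)))² + 159 = -293*(7 + (2 + 3))² + 159 = -293*(7 + 5)² + 159 = -293*12² + 159 = -293*144 + 159 = -42192 + 159 = -42033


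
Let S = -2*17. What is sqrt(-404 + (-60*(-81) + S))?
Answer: sqrt(4422) ≈ 66.498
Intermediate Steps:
S = -34
sqrt(-404 + (-60*(-81) + S)) = sqrt(-404 + (-60*(-81) - 34)) = sqrt(-404 + (4860 - 34)) = sqrt(-404 + 4826) = sqrt(4422)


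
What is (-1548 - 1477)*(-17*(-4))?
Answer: -205700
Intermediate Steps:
(-1548 - 1477)*(-17*(-4)) = -3025*68 = -205700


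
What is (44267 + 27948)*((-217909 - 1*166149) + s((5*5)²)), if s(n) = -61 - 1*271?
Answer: -27758723850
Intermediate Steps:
s(n) = -332 (s(n) = -61 - 271 = -332)
(44267 + 27948)*((-217909 - 1*166149) + s((5*5)²)) = (44267 + 27948)*((-217909 - 1*166149) - 332) = 72215*((-217909 - 166149) - 332) = 72215*(-384058 - 332) = 72215*(-384390) = -27758723850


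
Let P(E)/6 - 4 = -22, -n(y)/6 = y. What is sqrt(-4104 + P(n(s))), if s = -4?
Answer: 18*I*sqrt(13) ≈ 64.9*I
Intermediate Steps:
n(y) = -6*y
P(E) = -108 (P(E) = 24 + 6*(-22) = 24 - 132 = -108)
sqrt(-4104 + P(n(s))) = sqrt(-4104 - 108) = sqrt(-4212) = 18*I*sqrt(13)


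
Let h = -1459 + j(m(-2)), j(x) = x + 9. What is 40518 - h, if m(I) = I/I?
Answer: 41967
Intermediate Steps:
m(I) = 1
j(x) = 9 + x
h = -1449 (h = -1459 + (9 + 1) = -1459 + 10 = -1449)
40518 - h = 40518 - 1*(-1449) = 40518 + 1449 = 41967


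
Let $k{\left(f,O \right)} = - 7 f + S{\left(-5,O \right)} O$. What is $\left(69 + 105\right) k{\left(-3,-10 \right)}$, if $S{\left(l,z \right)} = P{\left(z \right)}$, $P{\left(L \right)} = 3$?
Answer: $-1566$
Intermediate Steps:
$S{\left(l,z \right)} = 3$
$k{\left(f,O \right)} = - 7 f + 3 O$
$\left(69 + 105\right) k{\left(-3,-10 \right)} = \left(69 + 105\right) \left(\left(-7\right) \left(-3\right) + 3 \left(-10\right)\right) = 174 \left(21 - 30\right) = 174 \left(-9\right) = -1566$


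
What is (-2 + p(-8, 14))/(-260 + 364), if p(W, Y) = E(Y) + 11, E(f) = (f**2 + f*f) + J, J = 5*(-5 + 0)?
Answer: 47/13 ≈ 3.6154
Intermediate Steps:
J = -25 (J = 5*(-5) = -25)
E(f) = -25 + 2*f**2 (E(f) = (f**2 + f*f) - 25 = (f**2 + f**2) - 25 = 2*f**2 - 25 = -25 + 2*f**2)
p(W, Y) = -14 + 2*Y**2 (p(W, Y) = (-25 + 2*Y**2) + 11 = -14 + 2*Y**2)
(-2 + p(-8, 14))/(-260 + 364) = (-2 + (-14 + 2*14**2))/(-260 + 364) = (-2 + (-14 + 2*196))/104 = (-2 + (-14 + 392))*(1/104) = (-2 + 378)*(1/104) = 376*(1/104) = 47/13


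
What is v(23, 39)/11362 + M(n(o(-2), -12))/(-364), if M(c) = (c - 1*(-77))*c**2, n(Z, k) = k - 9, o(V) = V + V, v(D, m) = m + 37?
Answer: -20284/299 ≈ -67.839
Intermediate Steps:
v(D, m) = 37 + m
o(V) = 2*V
n(Z, k) = -9 + k
M(c) = c**2*(77 + c) (M(c) = (c + 77)*c**2 = (77 + c)*c**2 = c**2*(77 + c))
v(23, 39)/11362 + M(n(o(-2), -12))/(-364) = (37 + 39)/11362 + ((-9 - 12)**2*(77 + (-9 - 12)))/(-364) = 76*(1/11362) + ((-21)**2*(77 - 21))*(-1/364) = 2/299 + (441*56)*(-1/364) = 2/299 + 24696*(-1/364) = 2/299 - 882/13 = -20284/299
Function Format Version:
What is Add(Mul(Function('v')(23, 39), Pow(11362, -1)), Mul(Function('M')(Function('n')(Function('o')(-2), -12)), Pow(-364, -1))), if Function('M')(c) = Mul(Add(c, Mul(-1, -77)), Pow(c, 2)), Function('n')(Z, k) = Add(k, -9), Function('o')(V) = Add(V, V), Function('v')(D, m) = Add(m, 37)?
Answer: Rational(-20284, 299) ≈ -67.839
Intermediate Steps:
Function('v')(D, m) = Add(37, m)
Function('o')(V) = Mul(2, V)
Function('n')(Z, k) = Add(-9, k)
Function('M')(c) = Mul(Pow(c, 2), Add(77, c)) (Function('M')(c) = Mul(Add(c, 77), Pow(c, 2)) = Mul(Add(77, c), Pow(c, 2)) = Mul(Pow(c, 2), Add(77, c)))
Add(Mul(Function('v')(23, 39), Pow(11362, -1)), Mul(Function('M')(Function('n')(Function('o')(-2), -12)), Pow(-364, -1))) = Add(Mul(Add(37, 39), Pow(11362, -1)), Mul(Mul(Pow(Add(-9, -12), 2), Add(77, Add(-9, -12))), Pow(-364, -1))) = Add(Mul(76, Rational(1, 11362)), Mul(Mul(Pow(-21, 2), Add(77, -21)), Rational(-1, 364))) = Add(Rational(2, 299), Mul(Mul(441, 56), Rational(-1, 364))) = Add(Rational(2, 299), Mul(24696, Rational(-1, 364))) = Add(Rational(2, 299), Rational(-882, 13)) = Rational(-20284, 299)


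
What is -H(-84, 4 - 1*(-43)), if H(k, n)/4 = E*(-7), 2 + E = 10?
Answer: 224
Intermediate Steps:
E = 8 (E = -2 + 10 = 8)
H(k, n) = -224 (H(k, n) = 4*(8*(-7)) = 4*(-56) = -224)
-H(-84, 4 - 1*(-43)) = -1*(-224) = 224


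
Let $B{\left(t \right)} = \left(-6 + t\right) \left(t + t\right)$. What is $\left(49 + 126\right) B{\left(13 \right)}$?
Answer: $31850$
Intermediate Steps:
$B{\left(t \right)} = 2 t \left(-6 + t\right)$ ($B{\left(t \right)} = \left(-6 + t\right) 2 t = 2 t \left(-6 + t\right)$)
$\left(49 + 126\right) B{\left(13 \right)} = \left(49 + 126\right) 2 \cdot 13 \left(-6 + 13\right) = 175 \cdot 2 \cdot 13 \cdot 7 = 175 \cdot 182 = 31850$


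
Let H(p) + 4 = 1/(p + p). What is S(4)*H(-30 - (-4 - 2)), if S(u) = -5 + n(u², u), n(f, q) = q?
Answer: 193/48 ≈ 4.0208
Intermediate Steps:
S(u) = -5 + u
H(p) = -4 + 1/(2*p) (H(p) = -4 + 1/(p + p) = -4 + 1/(2*p))
S(4)*H(-30 - (-4 - 2)) = (-5 + 4)*(-4 + 1/(2*(-30 - (-4 - 2)))) = -(-4 + 1/(2*(-30 - 1*(-6)))) = -(-4 + 1/(2*(-30 + 6))) = -(-4 + (½)/(-24)) = -(-4 + (½)*(-1/24)) = -(-4 - 1/48) = -1*(-193/48) = 193/48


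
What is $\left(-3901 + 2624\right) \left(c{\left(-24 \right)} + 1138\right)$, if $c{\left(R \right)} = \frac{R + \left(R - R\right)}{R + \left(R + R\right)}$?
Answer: $- \frac{4360955}{3} \approx -1.4537 \cdot 10^{6}$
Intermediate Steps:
$c{\left(R \right)} = \frac{1}{3}$ ($c{\left(R \right)} = \frac{R + 0}{R + 2 R} = \frac{R}{3 R} = R \frac{1}{3 R} = \frac{1}{3}$)
$\left(-3901 + 2624\right) \left(c{\left(-24 \right)} + 1138\right) = \left(-3901 + 2624\right) \left(\frac{1}{3} + 1138\right) = \left(-1277\right) \frac{3415}{3} = - \frac{4360955}{3}$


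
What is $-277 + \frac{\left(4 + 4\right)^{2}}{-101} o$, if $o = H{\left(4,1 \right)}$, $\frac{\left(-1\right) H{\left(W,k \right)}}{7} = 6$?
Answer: $- \frac{25289}{101} \approx -250.39$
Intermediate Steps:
$H{\left(W,k \right)} = -42$ ($H{\left(W,k \right)} = \left(-7\right) 6 = -42$)
$o = -42$
$-277 + \frac{\left(4 + 4\right)^{2}}{-101} o = -277 + \frac{\left(4 + 4\right)^{2}}{-101} \left(-42\right) = -277 + 8^{2} \left(- \frac{1}{101}\right) \left(-42\right) = -277 + 64 \left(- \frac{1}{101}\right) \left(-42\right) = -277 - - \frac{2688}{101} = -277 + \frac{2688}{101} = - \frac{25289}{101}$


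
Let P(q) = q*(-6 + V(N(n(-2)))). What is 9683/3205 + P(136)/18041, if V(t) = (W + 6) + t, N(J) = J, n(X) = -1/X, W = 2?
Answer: 175780703/57821405 ≈ 3.0401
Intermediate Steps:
V(t) = 8 + t (V(t) = (2 + 6) + t = 8 + t)
P(q) = 5*q/2 (P(q) = q*(-6 + (8 - 1/(-2))) = q*(-6 + (8 - 1*(-½))) = q*(-6 + (8 + ½)) = q*(-6 + 17/2) = q*(5/2) = 5*q/2)
9683/3205 + P(136)/18041 = 9683/3205 + ((5/2)*136)/18041 = 9683*(1/3205) + 340*(1/18041) = 9683/3205 + 340/18041 = 175780703/57821405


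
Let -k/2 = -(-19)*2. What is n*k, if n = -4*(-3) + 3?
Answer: -1140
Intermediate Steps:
k = -76 (k = -(-2)*(-19*2) = -(-2)*(-38) = -2*38 = -76)
n = 15 (n = 12 + 3 = 15)
n*k = 15*(-76) = -1140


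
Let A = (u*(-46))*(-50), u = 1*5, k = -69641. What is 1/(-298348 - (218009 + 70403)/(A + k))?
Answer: -58141/17345962656 ≈ -3.3518e-6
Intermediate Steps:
u = 5
A = 11500 (A = (5*(-46))*(-50) = -230*(-50) = 11500)
1/(-298348 - (218009 + 70403)/(A + k)) = 1/(-298348 - (218009 + 70403)/(11500 - 69641)) = 1/(-298348 - 288412/(-58141)) = 1/(-298348 - 288412*(-1)/58141) = 1/(-298348 - 1*(-288412/58141)) = 1/(-298348 + 288412/58141) = 1/(-17345962656/58141) = -58141/17345962656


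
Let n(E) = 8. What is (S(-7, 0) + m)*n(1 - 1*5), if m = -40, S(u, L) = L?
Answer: -320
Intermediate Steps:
(S(-7, 0) + m)*n(1 - 1*5) = (0 - 40)*8 = -40*8 = -320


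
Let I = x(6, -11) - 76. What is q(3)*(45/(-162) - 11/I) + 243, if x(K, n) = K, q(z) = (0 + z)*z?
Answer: 8467/35 ≈ 241.91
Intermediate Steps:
q(z) = z² (q(z) = z*z = z²)
I = -70 (I = 6 - 76 = -70)
q(3)*(45/(-162) - 11/I) + 243 = 3²*(45/(-162) - 11/(-70)) + 243 = 9*(45*(-1/162) - 11*(-1/70)) + 243 = 9*(-5/18 + 11/70) + 243 = 9*(-38/315) + 243 = -38/35 + 243 = 8467/35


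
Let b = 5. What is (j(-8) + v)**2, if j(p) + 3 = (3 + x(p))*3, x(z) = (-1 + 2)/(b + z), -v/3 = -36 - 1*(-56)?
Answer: 3025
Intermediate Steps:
v = -60 (v = -3*(-36 - 1*(-56)) = -3*(-36 + 56) = -3*20 = -60)
x(z) = 1/(5 + z) (x(z) = (-1 + 2)/(5 + z) = 1/(5 + z))
j(p) = 6 + 3/(5 + p) (j(p) = -3 + (3 + 1/(5 + p))*3 = -3 + (9 + 3/(5 + p)) = 6 + 3/(5 + p))
(j(-8) + v)**2 = (3*(11 + 2*(-8))/(5 - 8) - 60)**2 = (3*(11 - 16)/(-3) - 60)**2 = (3*(-1/3)*(-5) - 60)**2 = (5 - 60)**2 = (-55)**2 = 3025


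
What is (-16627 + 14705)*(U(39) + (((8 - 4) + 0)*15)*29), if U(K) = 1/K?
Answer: -130428842/39 ≈ -3.3443e+6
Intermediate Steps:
(-16627 + 14705)*(U(39) + (((8 - 4) + 0)*15)*29) = (-16627 + 14705)*(1/39 + (((8 - 4) + 0)*15)*29) = -1922*(1/39 + ((4 + 0)*15)*29) = -1922*(1/39 + (4*15)*29) = -1922*(1/39 + 60*29) = -1922*(1/39 + 1740) = -1922*67861/39 = -130428842/39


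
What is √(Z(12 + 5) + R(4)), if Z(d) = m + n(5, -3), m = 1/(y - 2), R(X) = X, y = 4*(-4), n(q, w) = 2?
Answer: √214/6 ≈ 2.4381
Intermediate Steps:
y = -16
m = -1/18 (m = 1/(-16 - 2) = 1/(-18) = -1/18 ≈ -0.055556)
Z(d) = 35/18 (Z(d) = -1/18 + 2 = 35/18)
√(Z(12 + 5) + R(4)) = √(35/18 + 4) = √(107/18) = √214/6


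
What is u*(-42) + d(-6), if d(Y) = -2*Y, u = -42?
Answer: 1776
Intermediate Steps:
u*(-42) + d(-6) = -42*(-42) - 2*(-6) = 1764 + 12 = 1776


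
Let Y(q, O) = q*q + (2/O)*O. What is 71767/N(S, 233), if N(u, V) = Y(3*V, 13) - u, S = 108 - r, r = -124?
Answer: 71767/488371 ≈ 0.14695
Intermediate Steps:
S = 232 (S = 108 - 1*(-124) = 108 + 124 = 232)
Y(q, O) = 2 + q**2 (Y(q, O) = q**2 + 2 = 2 + q**2)
N(u, V) = 2 - u + 9*V**2 (N(u, V) = (2 + (3*V)**2) - u = (2 + 9*V**2) - u = 2 - u + 9*V**2)
71767/N(S, 233) = 71767/(2 - 1*232 + 9*233**2) = 71767/(2 - 232 + 9*54289) = 71767/(2 - 232 + 488601) = 71767/488371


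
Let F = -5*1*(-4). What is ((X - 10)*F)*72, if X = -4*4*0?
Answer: -14400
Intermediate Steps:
X = 0 (X = -16*0 = 0)
F = 20 (F = -5*(-4) = 20)
((X - 10)*F)*72 = ((0 - 10)*20)*72 = -10*20*72 = -200*72 = -14400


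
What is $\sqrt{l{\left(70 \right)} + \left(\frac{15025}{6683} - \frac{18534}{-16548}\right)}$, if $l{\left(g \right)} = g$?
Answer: $\frac{\sqrt{24925256921166938}}{18431714} \approx 8.5655$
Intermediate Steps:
$\sqrt{l{\left(70 \right)} + \left(\frac{15025}{6683} - \frac{18534}{-16548}\right)} = \sqrt{70 + \left(\frac{15025}{6683} - \frac{18534}{-16548}\right)} = \sqrt{70 + \left(15025 \cdot \frac{1}{6683} - - \frac{3089}{2758}\right)} = \sqrt{70 + \left(\frac{15025}{6683} + \frac{3089}{2758}\right)} = \sqrt{70 + \frac{62082737}{18431714}} = \sqrt{\frac{1352302717}{18431714}} = \frac{\sqrt{24925256921166938}}{18431714}$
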